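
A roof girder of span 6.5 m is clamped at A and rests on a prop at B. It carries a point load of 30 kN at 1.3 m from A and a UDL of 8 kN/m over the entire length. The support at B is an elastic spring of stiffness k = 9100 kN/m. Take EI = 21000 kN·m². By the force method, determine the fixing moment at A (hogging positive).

Take the reaction at B as the redundant and release it; the primary structure is a cantilever fixed at A.
Free-end deflection of the primary structure under the applied loading (downward +):
  point load 30 at a = 1.3: Pa²(3L − a)/(6EI) = 153.8/EI
  UDL 8: wL⁴/(8EI) = 1785/EI
  δ_0 = 1939/EI
Flexibility coefficient — unit upward force at B: δ_{BB} = L³/(3EI) = 91.54/EI.
With EI = 21000 kN·m²: δ_0 = 0.092326 m and δ_{BB} = 0.004359 m/kN.
Compatibility — the spring shortens by R_B/k under the reaction it provides: δ_0 − R_B·δ_{BB} = R_B/k. With 1/k = 0.00011 m/kN, R_B = δ_0 / (δ_{BB} + 1/k) = 0.092326 / (0.004359 + 0.00011) = 20.66 kN.
Moment equilibrium about A: M_A = Σ(load moments about A) − R_B·L = 208 − 20.66×6.5 = 73.72 kN·m.

M_A = 73.72 kN·m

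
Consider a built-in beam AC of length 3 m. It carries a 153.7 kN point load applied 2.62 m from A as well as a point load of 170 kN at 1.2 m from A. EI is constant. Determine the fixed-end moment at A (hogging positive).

M_A = 79.9 kN·m

Take the two fixed-end moments M_A, M_C as redundants; the released structure is the simple span AC.
Simple-span end rotations at A and C under the given loads:
  at A: point load 153.7 at a = 2.62: Pab(L + b)/(6LEI) = 28.73/EI
  at C: point load 153.7 at a = 2.62: Pab(L + a)/(6LEI) = 47.78/EI
  at A: point load 170 at a = 1.2: Pab(L + b)/(6LEI) = 97.92/EI
  at C: point load 170 at a = 1.2: Pab(L + a)/(6LEI) = 85.68/EI
  θ_A0 = 126.7/EI,  θ_C0 = 133.5/EI
Flexibility coefficients: a unit moment at one end gives L/(3EI) there and L/(6EI) at the far end, so f₁₁ = f₂₂ = 1/EI and f₁₂ = f₂₁ = 0.5/EI.
Compatibility — zero rotation at each built-in end:
  1 M_A + 0.5 M_C = 126.7
  0.5 M_A + 1 M_C = 133.5
Solving the pair gives M_A = 79.9 kN·m and M_C = 93.51 kN·m (hogging).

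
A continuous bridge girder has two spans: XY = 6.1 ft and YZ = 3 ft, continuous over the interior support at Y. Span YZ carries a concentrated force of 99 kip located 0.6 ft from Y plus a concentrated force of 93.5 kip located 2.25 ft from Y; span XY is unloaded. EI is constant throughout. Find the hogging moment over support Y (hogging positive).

M_Y = 24.94 kip·ft

Insert a hinge at Y; M_Y is the redundant, and each span becomes simply supported.
End slopes at the hinge Y, treating each span as simply supported:
  span YZ: point load 99 at a = 0.6: Pab(L + b)/(6LEI) = 42.77/EI
  span YZ: point load 93.5 at a = 2.25: Pab(L + b)/(6LEI) = 32.87/EI
  relative rotation θ_0 = (0 + 75.64)/EI = 75.64/EI
A unit hogging moment at Y produces rotation L₁/(3EI) + L₂/(3EI) = 3.033/EI.
Compatibility: M_Y·(L₁+L₂)/(3EI) = θ_0, giving M_Y = 24.94 kip·ft (hogging).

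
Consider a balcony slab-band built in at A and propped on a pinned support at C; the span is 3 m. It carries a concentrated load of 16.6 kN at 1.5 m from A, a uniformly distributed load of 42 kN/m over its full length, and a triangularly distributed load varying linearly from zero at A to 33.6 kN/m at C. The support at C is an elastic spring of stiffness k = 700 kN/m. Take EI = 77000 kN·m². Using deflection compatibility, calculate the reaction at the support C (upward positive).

R_C = 6.062 kN

Remove the prop at C; the released (primary) structure is a cantilever built in at A.
Primary-structure tip deflection at C by superposition:
  point load 16.6 at a = 1.5: Pa²(3L − a)/(6EI) = 46.69/EI
  UDL 42: wL⁴/(8EI) = 425.2/EI
  triangular load, peak 33.6 at the free end: 11w₀L⁴/(120EI) = 249.5/EI
  δ_0 = 721.4/EI
Flexibility coefficient — unit upward force at C: δ_{CC} = L³/(3EI) = 9/EI.
With EI = 77000 kN·m²: δ_0 = 0.009369 m and δ_{CC} = 0.000117 m/kN.
Compatibility — the spring shortens by R_C/k under the reaction it provides: δ_0 − R_C·δ_{CC} = R_C/k. With 1/k = 0.001429 m/kN, R_C = δ_0 / (δ_{CC} + 1/k) = 0.009369 / (0.000117 + 0.001429) = 6.062 kN.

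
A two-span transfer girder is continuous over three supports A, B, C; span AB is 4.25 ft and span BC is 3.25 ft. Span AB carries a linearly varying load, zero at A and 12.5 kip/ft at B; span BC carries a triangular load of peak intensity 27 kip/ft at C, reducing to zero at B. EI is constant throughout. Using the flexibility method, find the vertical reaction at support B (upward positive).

R_B = 40.88 kip

Release continuity at B by inserting a hinge; the redundant is the internal moment M_B. The primary structure is two simply-supported spans AB and BC.
End slopes at the hinge B, treating each span as simply supported:
  span AB: triangular load, peak 12.5: w₀L³/(45EI) = 21.32/EI
  span BC: triangular load, peak 27: 7w₀L³/(360EI) = 18.02/EI
  relative rotation θ_0 = (21.32 + 18.02)/EI = 39.35/EI
A unit hogging moment at B produces rotation L₁/(3EI) + L₂/(3EI) = 2.5/EI.
Slope continuity at B: θ_0 = M_B·2.5/EI, so M_B = 39.35/2.5 = 15.74 kip·ft (hogging).
Span AB, ΣM about A with M_B applied at B: R_B^{AB}·4.25 = 75.26 + 15.74, so R_B^{AB} = 21.41 kip and R_A = 26.56 − 21.41 = 5.151 kip.
Span BC, ΣM about C: R_B^{BC}·3.25 = 47.53 + 15.74, so R_B^{BC} = 19.47 kip and R_C = 43.88 − 19.47 = 24.41 kip.
R_B = 21.41 + 19.47 = 40.88 kip.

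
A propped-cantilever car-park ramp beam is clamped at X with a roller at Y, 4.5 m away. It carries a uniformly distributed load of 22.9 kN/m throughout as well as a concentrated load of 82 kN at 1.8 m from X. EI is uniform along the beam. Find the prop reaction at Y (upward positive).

R_Y = 55.7 kN

Take the reaction at Y as the redundant and release it; the primary structure is a cantilever fixed at X.
Downward deflection at the released point Y due to the loads:
  UDL 22.9: wL⁴/(8EI) = 1174/EI
  point load 82 at a = 1.8: Pa²(3L − a)/(6EI) = 518.1/EI
  δ_0 = 1692/EI
Tip deflection under a unit load at Y: L³/(3EI) = 30.38/EI.
The prop prevents deflection at Y: R_Y = δ_0/δ_{YY} = 1692/30.38 = 55.7 kN.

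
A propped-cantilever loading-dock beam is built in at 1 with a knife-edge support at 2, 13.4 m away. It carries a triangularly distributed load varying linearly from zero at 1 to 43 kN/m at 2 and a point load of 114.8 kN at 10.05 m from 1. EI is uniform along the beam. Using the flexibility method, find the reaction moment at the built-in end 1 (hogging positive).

M_1 = 630.7 kN·m

Take the reaction at 2 as the redundant and release it; the primary structure is a cantilever fixed at 1.
Deflection at 2 on the released cantilever, summing each load's contribution:
  triangular load, peak 43 at the free end: 11w₀L⁴/(120EI) = 127086/EI
  point load 114.8 at a = 10.05: Pa²(3L − a)/(6EI) = 58265/EI
  δ_0 = 185352/EI
Tip deflection under a unit load at 2: L³/(3EI) = 802/EI.
The prop prevents deflection at 2: R_2 = δ_0/δ_{22} = 185352/802 = 231.1 kN.
Moment equilibrium about 1: M_1 = Σ(load moments about 1) − R_2·L = 3727 − 231.1×13.4 = 630.7 kN·m.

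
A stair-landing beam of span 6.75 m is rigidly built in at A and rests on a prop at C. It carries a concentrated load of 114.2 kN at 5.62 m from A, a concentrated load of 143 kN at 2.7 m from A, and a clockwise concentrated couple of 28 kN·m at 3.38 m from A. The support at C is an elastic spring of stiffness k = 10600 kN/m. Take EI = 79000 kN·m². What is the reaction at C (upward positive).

Choose R_C as the redundant. The primary structure is the cantilever fixed at A.
Free-end deflection of the primary structure under the applied loading (downward +):
  point load 114.2 at a = 5.62: Pa²(3L − a)/(6EI) = 8795/EI
  point load 143 at a = 2.7: Pa²(3L − a)/(6EI) = 3049/EI
  clockwise couple 28 at a = 3.38: M₀a(2L − a)/(2EI) = 478.9/EI
  δ_0 = 12323/EI
Tip deflection under a unit load at C: L³/(3EI) = 102.5/EI.
With EI = 79000 kN·m²: δ_0 = 0.15599 m and δ_{CC} = 0.001298 m/kN.
Compatibility — the spring shortens by R_C/k under the reaction it provides: δ_0 − R_C·δ_{CC} = R_C/k. With 1/k = 0.000094 m/kN, R_C = δ_0 / (δ_{CC} + 1/k) = 0.15599 / (0.001298 + 0.000094) = 112.1 kN.

R_C = 112.1 kN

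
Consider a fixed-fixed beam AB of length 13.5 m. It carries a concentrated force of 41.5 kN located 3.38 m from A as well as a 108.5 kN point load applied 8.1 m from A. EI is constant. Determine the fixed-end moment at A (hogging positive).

Release both end moments; the primary structure is a simply-supported span AB with redundants M_A and M_B.
On the primary (simply-supported) span, the end slopes from the loading are:
  at A: point load 41.5 at a = 3.38: Pab(L + b)/(6LEI) = 413.9/EI
  at B: point load 41.5 at a = 3.38: Pab(L + a)/(6LEI) = 295.8/EI
  at A: point load 108.5 at a = 8.1: Pab(L + b)/(6LEI) = 1107/EI
  at B: point load 108.5 at a = 8.1: Pab(L + a)/(6LEI) = 1266/EI
  θ_A0 = 1521/EI,  θ_B0 = 1561/EI
Flexibility coefficients: a unit moment at one end gives L/(3EI) there and L/(6EI) at the far end, so f₁₁ = f₂₂ = 4.5/EI and f₁₂ = f₂₁ = 2.25/EI.
Compatibility — zero rotation at each built-in end:
  4.5 M_A + 2.25 M_B = 1521
  2.25 M_A + 4.5 M_B = 1561
Solving the pair gives M_A = 219.4 kN·m and M_B = 237.3 kN·m (hogging).

M_A = 219.4 kN·m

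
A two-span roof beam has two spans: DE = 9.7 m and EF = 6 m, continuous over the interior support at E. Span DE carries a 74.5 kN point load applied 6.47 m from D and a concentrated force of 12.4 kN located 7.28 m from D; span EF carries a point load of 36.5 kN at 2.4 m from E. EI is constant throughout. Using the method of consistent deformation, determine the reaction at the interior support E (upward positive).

R_E = 110.8 kN

Insert a hinge at E; M_E is the redundant, and each span becomes simply supported.
End slopes at the hinge E, treating each span as simply supported:
  span DE: point load 74.5 at a = 6.47: Pab(L + a)/(6LEI) = 432.6/EI
  span DE: point load 12.4 at a = 7.28: Pab(L + a)/(6LEI) = 63.74/EI
  span EF: point load 36.5 at a = 2.4: Pab(L + b)/(6LEI) = 84.1/EI
  relative rotation θ_0 = (496.3 + 84.1)/EI = 580.4/EI
A unit hogging moment at E produces rotation L₁/(3EI) + L₂/(3EI) = 5.233/EI.
Slope continuity at E: θ_0 = M_E·5.233/EI, so M_E = 580.4/5.233 = 110.9 kN·m (hogging).
Span DE, ΣM about D with M_E applied at E: R_E^{DE}·9.7 = 572.3 + 110.9, so R_E^{DE} = 70.43 kN and R_D = 86.9 − 70.43 = 16.47 kN.
Span EF, ΣM about F: R_E^{EF}·6 = 131.4 + 110.9, so R_E^{EF} = 40.38 kN and R_F = 36.5 − 40.38 = -3.884 kN.
R_E = 70.43 + 40.38 = 110.8 kN.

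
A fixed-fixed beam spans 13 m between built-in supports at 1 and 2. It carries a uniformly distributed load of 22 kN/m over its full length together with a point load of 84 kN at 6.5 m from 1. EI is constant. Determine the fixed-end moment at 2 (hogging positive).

M_2 = 446.3 kN·m

Release both end moments; the primary structure is a simply-supported span 12 with redundants M_1 and M_2.
End rotations of the released simple span under the applied load (×1/EI):
  at 1: UDL 22: wL³/(24EI) = 2014/EI
  at 2: UDL 22: wL³/(24EI) = 2014/EI
  at 1: point load 84 at a = 6.5: Pab(L + b)/(6LEI) = 887.2/EI
  at 2: point load 84 at a = 6.5: Pab(L + a)/(6LEI) = 887.2/EI
  θ_10 = 2901/EI,  θ_20 = 2901/EI
Flexibility coefficients: a unit moment at one end gives L/(3EI) there and L/(6EI) at the far end, so f₁₁ = f₂₂ = 4.333/EI and f₁₂ = f₂₁ = 2.167/EI.
Compatibility — zero rotation at each built-in end:
  4.333 M_1 + 2.167 M_2 = 2901
  2.167 M_1 + 4.333 M_2 = 2901
Solving the pair gives M_1 = 446.3 kN·m and M_2 = 446.3 kN·m (hogging).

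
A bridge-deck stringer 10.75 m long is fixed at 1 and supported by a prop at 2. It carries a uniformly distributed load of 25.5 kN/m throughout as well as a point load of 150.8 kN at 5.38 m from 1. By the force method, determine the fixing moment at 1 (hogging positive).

M_1 = 672.2 kN·m

Choose R_2 as the redundant. The primary structure is the cantilever fixed at 1.
Free-end deflection of the primary structure under the applied loading (downward +):
  UDL 25.5: wL⁴/(8EI) = 42568/EI
  point load 150.8 at a = 5.38: Pa²(3L − a)/(6EI) = 19547/EI
  δ_0 = 62115/EI
Flexibility coefficient — unit upward force at 2: δ_{22} = L³/(3EI) = 414.1/EI.
The prop prevents deflection at 2: R_2 = δ_0/δ_{22} = 62115/414.1 = 150 kN.
Moment equilibrium about 1: M_1 = Σ(load moments about 1) − R_2·L = 2285 − 150×10.75 = 672.2 kN·m.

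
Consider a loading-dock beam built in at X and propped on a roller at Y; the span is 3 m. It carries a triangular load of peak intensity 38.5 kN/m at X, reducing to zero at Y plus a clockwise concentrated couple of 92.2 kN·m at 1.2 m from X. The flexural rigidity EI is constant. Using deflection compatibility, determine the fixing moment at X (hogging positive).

Release the roller at Y. Primary structure: cantilever fixed at X.
Downward deflection at the released point Y due to the loads:
  triangular load, peak 38.5 at the fixed end: w₀L⁴/(30EI) = 104/EI
  clockwise couple 92.2 at a = 1.2: M₀a(2L − a)/(2EI) = 265.5/EI
  δ_0 = 369.5/EI
Tip deflection under a unit load at Y: L³/(3EI) = 9/EI.
Compatibility at Y: δ_0 − R_Y·δ_{YY} = 0, so R_Y = 369.5/9 = 41.05 kN.
Moment equilibrium about X: M_X = Σ(load moments about X) − R_Y·L = 149.9 − 41.05×3 = 26.79 kN·m.

M_X = 26.79 kN·m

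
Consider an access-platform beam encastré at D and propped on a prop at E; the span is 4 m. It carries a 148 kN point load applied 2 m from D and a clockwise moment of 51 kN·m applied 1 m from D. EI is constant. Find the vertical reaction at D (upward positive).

Take the reaction at E as the redundant and release it; the primary structure is a cantilever fixed at D.
Deflection at E on the released cantilever, summing each load's contribution:
  point load 148 at a = 2: Pa²(3L − a)/(6EI) = 986.7/EI
  clockwise couple 51 at a = 1: M₀a(2L − a)/(2EI) = 178.5/EI
  δ_0 = 1165/EI
Tip deflection under a unit load at E: L³/(3EI) = 21.33/EI.
The prop prevents deflection at E: R_E = δ_0/δ_{EE} = 1165/21.33 = 54.62 kN.
Vertical equilibrium: R_D = ΣP − R_E = 148 − 54.62 = 93.38 kN.

R_D = 93.38 kN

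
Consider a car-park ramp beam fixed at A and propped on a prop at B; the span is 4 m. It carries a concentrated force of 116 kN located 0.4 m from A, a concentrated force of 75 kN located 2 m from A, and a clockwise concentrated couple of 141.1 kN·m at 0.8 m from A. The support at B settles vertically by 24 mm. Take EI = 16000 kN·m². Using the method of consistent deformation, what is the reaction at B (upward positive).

Choose R_B as the redundant. The primary structure is the cantilever fixed at A.
Deflection at B on the released cantilever, summing each load's contribution:
  point load 116 at a = 0.4: Pa²(3L − a)/(6EI) = 35.88/EI
  point load 75 at a = 2: Pa²(3L − a)/(6EI) = 500/EI
  clockwise couple 141.1 at a = 0.8: M₀a(2L − a)/(2EI) = 406.4/EI
  δ_0 = 942.3/EI
Flexibility coefficient — unit upward force at B: δ_{BB} = L³/(3EI) = 21.33/EI.
With EI = 16000 kN·m²: δ_0 = 0.058891 m and δ_{BB} = 0.001333 m/kN.
Compatibility — the beam at B must follow the support down by 0.024 m: δ_0 − R_B·δ_{BB} = 0.024, so R_B = (0.058891 − 0.024)/0.001333 = 26.17 kN.

R_B = 26.17 kN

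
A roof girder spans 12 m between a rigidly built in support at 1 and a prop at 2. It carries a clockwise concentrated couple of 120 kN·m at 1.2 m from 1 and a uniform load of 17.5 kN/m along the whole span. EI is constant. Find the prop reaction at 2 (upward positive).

R_2 = 81.6 kN

Take the reaction at 2 as the redundant and release it; the primary structure is a cantilever fixed at 1.
Primary-structure tip deflection at 2 by superposition:
  clockwise couple 120 at a = 1.2: M₀a(2L − a)/(2EI) = 1642/EI
  UDL 17.5: wL⁴/(8EI) = 45360/EI
  δ_0 = 47002/EI
Tip deflection under a unit load at 2: L³/(3EI) = 576/EI.
Compatibility at 2: δ_0 − R_2·δ_{22} = 0, so R_2 = 47002/576 = 81.6 kN.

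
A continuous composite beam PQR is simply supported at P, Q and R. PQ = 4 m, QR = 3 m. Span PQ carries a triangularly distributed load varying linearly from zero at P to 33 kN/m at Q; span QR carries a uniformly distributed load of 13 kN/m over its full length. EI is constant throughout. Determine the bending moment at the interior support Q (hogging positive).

Release continuity at Q by inserting a hinge; the redundant is the internal moment M_Q. The primary structure is two simply-supported spans PQ and QR.
Rotations at Q on the released spans (each span's end-slope, ×1/EI):
  span PQ: triangular load, peak 33: w₀L³/(45EI) = 46.93/EI
  span QR: UDL 13: wL³/(24EI) = 14.62/EI
  relative rotation θ_0 = (46.93 + 14.62)/EI = 61.56/EI
A unit hogging moment at Q produces rotation L₁/(3EI) + L₂/(3EI) = 2.333/EI.
Compatibility: M_Q·(L₁+L₂)/(3EI) = θ_0, giving M_Q = 26.38 kN·m (hogging).

M_Q = 26.38 kN·m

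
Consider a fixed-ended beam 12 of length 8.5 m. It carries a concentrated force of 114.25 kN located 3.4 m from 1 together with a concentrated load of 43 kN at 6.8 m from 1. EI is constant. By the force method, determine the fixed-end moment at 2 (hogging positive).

Take the two fixed-end moments M_1, M_2 as redundants; the released structure is the simple span 12.
End rotations of the released simple span under the applied load (×1/EI):
  at 1: point load 114.25 at a = 3.4: Pab(L + b)/(6LEI) = 528.3/EI
  at 2: point load 114.25 at a = 3.4: Pab(L + a)/(6LEI) = 462.3/EI
  at 1: point load 43 at a = 6.8: Pab(L + b)/(6LEI) = 99.42/EI
  at 2: point load 43 at a = 6.8: Pab(L + a)/(6LEI) = 149.1/EI
  θ_10 = 627.7/EI,  θ_20 = 611.4/EI
Flexibility coefficients: a unit moment at one end gives L/(3EI) there and L/(6EI) at the far end, so f₁₁ = f₂₂ = 2.833/EI and f₁₂ = f₂₁ = 1.417/EI.
Compatibility — zero rotation at each built-in end:
  2.833 M_1 + 1.417 M_2 = 627.7
  1.417 M_1 + 2.833 M_2 = 611.4
Solving the pair gives M_1 = 151.5 kN·m and M_2 = 140 kN·m (hogging).

M_2 = 140 kN·m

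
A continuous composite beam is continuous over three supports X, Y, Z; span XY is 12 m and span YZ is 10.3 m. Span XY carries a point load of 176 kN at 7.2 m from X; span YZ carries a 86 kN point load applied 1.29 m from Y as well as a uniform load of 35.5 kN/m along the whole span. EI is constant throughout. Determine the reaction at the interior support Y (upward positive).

R_Y = 449.8 kN

Insert a hinge at Y; M_Y is the redundant, and each span becomes simply supported.
Discontinuity in slope at Y on the released structure — sum the simple-span end rotations:
  span XY: point load 176 at a = 7.2: Pab(L + a)/(6LEI) = 1622/EI
  span YZ: point load 86 at a = 1.29: Pab(L + b)/(6LEI) = 312.3/EI
  span YZ: UDL 35.5: wL³/(24EI) = 1616/EI
  relative rotation θ_0 = (1622 + 1929)/EI = 3551/EI
A unit hogging moment at Y produces rotation L₁/(3EI) + L₂/(3EI) = 7.433/EI.
Compatibility: M_Y·(L₁+L₂)/(3EI) = θ_0, giving M_Y = 477.7 kN·m (hogging).
Span XY, ΣM about X with M_Y applied at Y: R_Y^{XY}·12 = 1267 + 477.7, so R_Y^{XY} = 145.4 kN and R_X = 176 − 145.4 = 30.59 kN.
Span YZ, ΣM about Z: R_Y^{YZ}·10.3 = 2658 + 477.7, so R_Y^{YZ} = 304.4 kN and R_Z = 451.6 − 304.4 = 147.2 kN.
R_Y = 145.4 + 304.4 = 449.8 kN.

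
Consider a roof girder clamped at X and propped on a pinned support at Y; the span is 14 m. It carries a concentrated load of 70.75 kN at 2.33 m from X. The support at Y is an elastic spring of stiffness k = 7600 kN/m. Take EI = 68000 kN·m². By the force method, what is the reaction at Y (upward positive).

Take the reaction at Y as the redundant and release it; the primary structure is a cantilever fixed at X.
Downward deflection at the released point Y due to the loads:
  point load 70.75 at a = 2.33: Pa²(3L − a)/(6EI) = 2540/EI
Tip deflection under a unit load at Y: L³/(3EI) = 914.7/EI.
With EI = 68000 kN·m²: δ_0 = 0.037346 m and δ_{YY} = 0.013451 m/kN.
Compatibility — the spring shortens by R_Y/k under the reaction it provides: δ_0 − R_Y·δ_{YY} = R_Y/k. With 1/k = 0.000132 m/kN, R_Y = δ_0 / (δ_{YY} + 1/k) = 0.037346 / (0.013451 + 0.000132) = 2.75 kN.

R_Y = 2.75 kN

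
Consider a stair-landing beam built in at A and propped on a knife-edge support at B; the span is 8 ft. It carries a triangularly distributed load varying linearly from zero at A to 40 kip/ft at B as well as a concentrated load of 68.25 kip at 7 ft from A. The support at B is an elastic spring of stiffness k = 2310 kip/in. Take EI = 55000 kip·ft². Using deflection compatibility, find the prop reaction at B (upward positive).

R_B = 141.9 kip

Choose R_B as the redundant. The primary structure is the cantilever fixed at A.
Deflection at B on the released cantilever, summing each load's contribution:
  triangular load, peak 40 at the free end: 11w₀L⁴/(120EI) = 15019/EI
  point load 68.25 at a = 7: Pa²(3L − a)/(6EI) = 9475/EI
  δ_0 = 24494/EI
Flexibility coefficient — unit upward force at B: δ_{BB} = L³/(3EI) = 170.7/EI.
With EI = 55000 kip·ft²: δ_0 = 0.44535 ft and δ_{BB} = 0.003103 ft/kip.
Compatibility — the spring shortens by R_B/k under the reaction it provides: δ_0 − R_B·δ_{BB} = R_B/k. With 1/k = 1/(2310×12) ft/kip = 0.000036 ft/kip, R_B = δ_0 / (δ_{BB} + 1/k) = 0.44535 / (0.003103 + 0.000036) = 141.9 kip.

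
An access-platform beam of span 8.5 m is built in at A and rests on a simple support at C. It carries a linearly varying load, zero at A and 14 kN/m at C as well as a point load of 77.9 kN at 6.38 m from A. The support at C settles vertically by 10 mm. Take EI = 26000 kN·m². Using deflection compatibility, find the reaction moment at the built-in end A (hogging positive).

Release the roller at C. Primary structure: cantilever fixed at A.
Free-end deflection of the primary structure under the applied loading (downward +):
  triangular load, peak 14 at the free end: 11w₀L⁴/(120EI) = 6699/EI
  point load 77.9 at a = 6.38: Pa²(3L − a)/(6EI) = 10105/EI
  δ_0 = 16804/EI
Tip deflection under a unit load at C: L³/(3EI) = 204.7/EI.
With EI = 26000 kN·m²: δ_0 = 0.64629 m and δ_{CC} = 0.007873 m/kN.
Compatibility — the beam at C must follow the support down by 0.01 m: δ_0 − R_C·δ_{CC} = 0.01, so R_C = (0.64629 − 0.01)/0.007873 = 80.82 kN.
Moment equilibrium about A: M_A = Σ(load moments about A) − R_C·L = 834.2 − 80.82×8.5 = 147.2 kN·m.

M_A = 147.2 kN·m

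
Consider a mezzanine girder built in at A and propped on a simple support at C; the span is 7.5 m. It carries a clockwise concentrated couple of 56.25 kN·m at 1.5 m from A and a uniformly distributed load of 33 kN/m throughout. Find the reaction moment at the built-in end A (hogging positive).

Release the roller at C. Primary structure: cantilever fixed at A.
Downward deflection at the released point C due to the loads:
  clockwise couple 56.25 at a = 1.5: M₀a(2L − a)/(2EI) = 569.5/EI
  UDL 33: wL⁴/(8EI) = 13052/EI
  δ_0 = 13621/EI
Flexibility coefficient — unit upward force at C: δ_{CC} = L³/(3EI) = 140.6/EI.
The prop prevents deflection at C: R_C = δ_0/δ_{CC} = 13621/140.6 = 96.86 kN.
Moment equilibrium about A: M_A = Σ(load moments about A) − R_C·L = 984.4 − 96.86×7.5 = 257.9 kN·m.

M_A = 257.9 kN·m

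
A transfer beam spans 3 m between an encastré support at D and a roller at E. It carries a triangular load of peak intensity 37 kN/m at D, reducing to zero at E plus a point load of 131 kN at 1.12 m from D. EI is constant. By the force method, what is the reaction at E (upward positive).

R_E = 35.08 kN

Release the roller at E. Primary structure: cantilever fixed at D.
Free-end deflection of the primary structure under the applied loading (downward +):
  triangular load, peak 37 at the fixed end: w₀L⁴/(30EI) = 99.9/EI
  point load 131 at a = 1.12: Pa²(3L − a)/(6EI) = 215.8/EI
  δ_0 = 315.7/EI
Tip deflection under a unit load at E: L³/(3EI) = 9/EI.
The prop prevents deflection at E: R_E = δ_0/δ_{EE} = 315.7/9 = 35.08 kN.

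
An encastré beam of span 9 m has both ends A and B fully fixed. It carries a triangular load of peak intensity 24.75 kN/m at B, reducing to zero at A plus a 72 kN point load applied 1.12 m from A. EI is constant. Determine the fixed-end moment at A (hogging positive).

Release both end moments; the primary structure is a simply-supported span AB with redundants M_A and M_B.
End rotations of the released simple span under the applied load (×1/EI):
  at A: triangular load, peak 24.75: 7w₀L³/(360EI) = 350.8/EI
  at B: triangular load, peak 24.75: w₀L³/(45EI) = 400.9/EI
  at A: point load 72 at a = 1.12: Pab(L + b)/(6LEI) = 198.6/EI
  at B: point load 72 at a = 1.12: Pab(L + a)/(6LEI) = 119.1/EI
  θ_A0 = 549.5/EI,  θ_B0 = 520/EI
Flexibility coefficients: a unit moment at one end gives L/(3EI) there and L/(6EI) at the far end, so f₁₁ = f₂₂ = 3/EI and f₁₂ = f₂₁ = 1.5/EI.
Compatibility — zero rotation at each built-in end:
  3 M_A + 1.5 M_B = 549.5
  1.5 M_A + 3 M_B = 520
Solving the pair gives M_A = 128.6 kN·m and M_B = 109 kN·m (hogging).

M_A = 128.6 kN·m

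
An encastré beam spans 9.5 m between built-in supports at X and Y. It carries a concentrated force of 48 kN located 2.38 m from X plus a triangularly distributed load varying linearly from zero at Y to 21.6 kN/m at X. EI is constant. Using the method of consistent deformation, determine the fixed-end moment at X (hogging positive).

M_X = 161.6 kN·m

Release both end moments; the primary structure is a simply-supported span XY with redundants M_X and M_Y.
End rotations of the released simple span under the applied load (×1/EI):
  at X: point load 48 at a = 2.38: Pab(L + b)/(6LEI) = 237.2/EI
  at Y: point load 48 at a = 2.38: Pab(L + a)/(6LEI) = 169.5/EI
  at X: triangular load, peak 21.6: w₀L³/(45EI) = 411.5/EI
  at Y: triangular load, peak 21.6: 7w₀L³/(360EI) = 360.1/EI
  θ_X0 = 648.7/EI,  θ_Y0 = 529.6/EI
Flexibility coefficients: a unit moment at one end gives L/(3EI) there and L/(6EI) at the far end, so f₁₁ = f₂₂ = 3.167/EI and f₁₂ = f₂₁ = 1.583/EI.
Compatibility — zero rotation at each built-in end:
  3.167 M_X + 1.583 M_Y = 648.7
  1.583 M_X + 3.167 M_Y = 529.6
Solving the pair gives M_X = 161.6 kN·m and M_Y = 86.43 kN·m (hogging).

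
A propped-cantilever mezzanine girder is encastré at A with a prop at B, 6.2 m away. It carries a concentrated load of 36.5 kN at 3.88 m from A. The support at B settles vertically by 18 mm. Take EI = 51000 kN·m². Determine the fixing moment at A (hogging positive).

M_A = 108.1 kN·m

Choose R_B as the redundant. The primary structure is the cantilever fixed at A.
Downward deflection at the released point B due to the loads:
  point load 36.5 at a = 3.88: Pa²(3L − a)/(6EI) = 1348/EI
Flexibility coefficient — unit upward force at B: δ_{BB} = L³/(3EI) = 79.44/EI.
With EI = 51000 kN·m²: δ_0 = 0.026433 m and δ_{BB} = 0.001558 m/kN.
Compatibility — the beam at B must follow the support down by 0.018 m: δ_0 − R_B·δ_{BB} = 0.018, so R_B = (0.026433 − 0.018)/0.001558 = 5.414 kN.
Moment equilibrium about A: M_A = Σ(load moments about A) − R_B·L = 141.6 − 5.414×6.2 = 108.1 kN·m.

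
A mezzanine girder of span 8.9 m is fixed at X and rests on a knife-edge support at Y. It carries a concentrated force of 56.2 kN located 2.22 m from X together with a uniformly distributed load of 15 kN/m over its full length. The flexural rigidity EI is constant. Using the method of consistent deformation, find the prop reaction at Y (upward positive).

R_Y = 54.87 kN

Release the roller at Y. Primary structure: cantilever fixed at X.
Free-end deflection of the primary structure under the applied loading (downward +):
  point load 56.2 at a = 2.22: Pa²(3L − a)/(6EI) = 1130/EI
  UDL 15: wL⁴/(8EI) = 11764/EI
  δ_0 = 12894/EI
Tip deflection under a unit load at Y: L³/(3EI) = 235/EI.
Compatibility at Y: δ_0 − R_Y·δ_{YY} = 0, so R_Y = 12894/235 = 54.87 kN.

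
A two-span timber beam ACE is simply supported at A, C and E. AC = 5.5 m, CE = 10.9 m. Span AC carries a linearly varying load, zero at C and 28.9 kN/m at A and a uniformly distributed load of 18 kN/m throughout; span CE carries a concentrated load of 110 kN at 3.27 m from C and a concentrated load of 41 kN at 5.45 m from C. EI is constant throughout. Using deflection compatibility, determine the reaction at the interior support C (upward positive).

R_C = 238.6 kN

Insert a hinge at C; M_C is the redundant, and each span becomes simply supported.
Rotations at C on the released spans (each span's end-slope, ×1/EI):
  span AC: triangular load, peak 28.9: 7w₀L³/(360EI) = 93.49/EI
  span AC: UDL 18: wL³/(24EI) = 124.8/EI
  span CE: point load 110 at a = 3.27: Pab(L + b)/(6LEI) = 777.6/EI
  span CE: point load 41 at a = 5.45: Pab(L + b)/(6LEI) = 304.5/EI
  relative rotation θ_0 = (218.3 + 1082)/EI = 1300/EI
A unit hogging moment at C produces rotation L₁/(3EI) + L₂/(3EI) = 5.467/EI.
Compatibility: M_C·(L₁+L₂)/(3EI) = θ_0, giving M_C = 237.9 kN·m (hogging).
Span AC, ΣM about A with M_C applied at C: R_C^{AC}·5.5 = 418 + 237.9, so R_C^{AC} = 119.2 kN and R_A = 178.5 − 119.2 = 59.23 kN.
Span CE, ΣM about E: R_C^{CE}·10.9 = 1063 + 237.9, so R_C^{CE} = 119.3 kN and R_E = 151 − 119.3 = 31.68 kN.
R_C = 119.2 + 119.3 = 238.6 kN.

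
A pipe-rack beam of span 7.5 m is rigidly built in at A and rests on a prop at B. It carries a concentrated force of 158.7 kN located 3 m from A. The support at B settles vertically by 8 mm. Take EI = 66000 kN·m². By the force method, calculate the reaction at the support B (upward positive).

Choose R_B as the redundant. The primary structure is the cantilever fixed at A.
Primary-structure tip deflection at B by superposition:
  point load 158.7 at a = 3: Pa²(3L − a)/(6EI) = 4642/EI
Tip deflection under a unit load at B: L³/(3EI) = 140.6/EI.
With EI = 66000 kN·m²: δ_0 = 0.070333 m and δ_{BB} = 0.002131 m/kN.
Compatibility — the beam at B must follow the support down by 0.008 m: δ_0 − R_B·δ_{BB} = 0.008, so R_B = (0.070333 − 0.008)/0.002131 = 29.25 kN.

R_B = 29.25 kN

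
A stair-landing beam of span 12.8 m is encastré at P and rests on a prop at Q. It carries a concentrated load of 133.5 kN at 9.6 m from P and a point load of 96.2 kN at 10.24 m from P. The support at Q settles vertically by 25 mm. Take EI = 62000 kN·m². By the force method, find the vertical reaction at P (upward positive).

Take the reaction at Q as the redundant and release it; the primary structure is a cantilever fixed at P.
Deflection at Q on the released cantilever, summing each load's contribution:
  point load 133.5 at a = 9.6: Pa²(3L − a)/(6EI) = 59056/EI
  point load 96.2 at a = 10.24: Pa²(3L − a)/(6EI) = 47343/EI
  δ_0 = 106399/EI
Flexibility coefficient — unit upward force at Q: δ_{QQ} = L³/(3EI) = 699.1/EI.
With EI = 62000 kN·m²: δ_0 = 1.7161 m and δ_{QQ} = 0.011275 m/kN.
Compatibility — the beam at Q must follow the support down by 0.025 m: δ_0 − R_Q·δ_{QQ} = 0.025, so R_Q = (1.7161 − 0.025)/0.011275 = 150 kN.
Vertical equilibrium: R_P = ΣP − R_Q = 229.7 − 150 = 79.71 kN.

R_P = 79.71 kN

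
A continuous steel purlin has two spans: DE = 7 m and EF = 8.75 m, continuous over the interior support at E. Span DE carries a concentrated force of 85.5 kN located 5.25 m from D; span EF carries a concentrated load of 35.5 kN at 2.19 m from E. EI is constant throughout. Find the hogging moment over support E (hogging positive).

M_E = 71.97 kN·m

Take M_E as the redundant. Released structure: two simple spans DE and EF with a hinge at E.
End slopes at the hinge E, treating each span as simply supported:
  span DE: point load 85.5 at a = 5.25: Pab(L + a)/(6LEI) = 229.1/EI
  span EF: point load 35.5 at a = 2.19: Pab(L + b)/(6LEI) = 148.7/EI
  relative rotation θ_0 = (229.1 + 148.7)/EI = 377.8/EI
A unit hogging moment at E produces rotation L₁/(3EI) + L₂/(3EI) = 5.25/EI.
Compatibility: M_E·(L₁+L₂)/(3EI) = θ_0, giving M_E = 71.97 kN·m (hogging).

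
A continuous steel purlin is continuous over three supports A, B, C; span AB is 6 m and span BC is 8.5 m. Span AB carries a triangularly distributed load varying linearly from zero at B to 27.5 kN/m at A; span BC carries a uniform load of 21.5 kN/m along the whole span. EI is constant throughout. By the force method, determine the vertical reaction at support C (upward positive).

Release continuity at B by inserting a hinge; the redundant is the internal moment M_B. The primary structure is two simply-supported spans AB and BC.
Discontinuity in slope at B on the released structure — sum the simple-span end rotations:
  span AB: triangular load, peak 27.5: 7w₀L³/(360EI) = 115.5/EI
  span BC: UDL 21.5: wL³/(24EI) = 550.2/EI
  relative rotation θ_0 = (115.5 + 550.2)/EI = 665.7/EI
A unit hogging moment at B produces rotation L₁/(3EI) + L₂/(3EI) = 4.833/EI.
Slope continuity at B: θ_0 = M_B·4.833/EI, so M_B = 665.7/4.833 = 137.7 kN·m (hogging).
Span BC, ΣM about C: R_B^{BC}·8.5 = 776.7 + 137.7, so R_B^{BC} = 107.6 kN and R_C = 182.8 − 107.6 = 75.17 kN.

R_C = 75.17 kN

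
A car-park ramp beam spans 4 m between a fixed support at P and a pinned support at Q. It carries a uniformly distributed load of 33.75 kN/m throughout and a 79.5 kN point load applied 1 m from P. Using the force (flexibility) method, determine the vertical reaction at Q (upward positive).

R_Q = 57.46 kN

Take the reaction at Q as the redundant and release it; the primary structure is a cantilever fixed at P.
Deflection at Q on the released cantilever, summing each load's contribution:
  UDL 33.75: wL⁴/(8EI) = 1080/EI
  point load 79.5 at a = 1: Pa²(3L − a)/(6EI) = 145.8/EI
  δ_0 = 1226/EI
Tip deflection under a unit load at Q: L³/(3EI) = 21.33/EI.
The prop prevents deflection at Q: R_Q = δ_0/δ_{QQ} = 1226/21.33 = 57.46 kN.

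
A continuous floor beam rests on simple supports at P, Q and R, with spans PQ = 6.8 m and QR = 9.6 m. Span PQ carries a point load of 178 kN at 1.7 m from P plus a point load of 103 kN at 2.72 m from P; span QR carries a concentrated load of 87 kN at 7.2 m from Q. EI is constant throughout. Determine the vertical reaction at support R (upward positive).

Insert a hinge at Q; M_Q is the redundant, and each span becomes simply supported.
End slopes at the hinge Q, treating each span as simply supported:
  span PQ: point load 178 at a = 1.7: Pab(L + a)/(6LEI) = 321.5/EI
  span PQ: point load 103 at a = 2.72: Pab(L + a)/(6LEI) = 266.7/EI
  span QR: point load 87 at a = 7.2: Pab(L + b)/(6LEI) = 313.2/EI
  relative rotation θ_0 = (588.2 + 313.2)/EI = 901.4/EI
A unit hogging moment at Q produces rotation L₁/(3EI) + L₂/(3EI) = 5.467/EI.
Compatibility: M_Q·(L₁+L₂)/(3EI) = θ_0, giving M_Q = 164.9 kN·m (hogging).
Span QR, ΣM about R: R_Q^{QR}·9.6 = 208.8 + 164.9, so R_Q^{QR} = 38.93 kN and R_R = 87 − 38.93 = 48.07 kN.

R_R = 48.07 kN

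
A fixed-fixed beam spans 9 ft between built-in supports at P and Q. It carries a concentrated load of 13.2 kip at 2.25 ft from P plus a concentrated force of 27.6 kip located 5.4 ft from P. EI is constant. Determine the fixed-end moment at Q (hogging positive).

Release both end moments; the primary structure is a simply-supported span PQ with redundants M_P and M_Q.
Simple-span end rotations at P and Q under the given loads:
  at P: point load 13.2 at a = 2.25: Pab(L + b)/(6LEI) = 58.47/EI
  at Q: point load 13.2 at a = 2.25: Pab(L + a)/(6LEI) = 41.77/EI
  at P: point load 27.6 at a = 5.4: Pab(L + b)/(6LEI) = 125.2/EI
  at Q: point load 27.6 at a = 5.4: Pab(L + a)/(6LEI) = 143.1/EI
  θ_P0 = 183.7/EI,  θ_Q0 = 184.8/EI
Flexibility coefficients: a unit moment at one end gives L/(3EI) there and L/(6EI) at the far end, so f₁₁ = f₂₂ = 3/EI and f₁₂ = f₂₁ = 1.5/EI.
Compatibility — zero rotation at each built-in end:
  3 M_P + 1.5 M_Q = 183.7
  1.5 M_P + 3 M_Q = 184.8
Solving the pair gives M_P = 40.55 kip·ft and M_Q = 41.34 kip·ft (hogging).

M_Q = 41.34 kip·ft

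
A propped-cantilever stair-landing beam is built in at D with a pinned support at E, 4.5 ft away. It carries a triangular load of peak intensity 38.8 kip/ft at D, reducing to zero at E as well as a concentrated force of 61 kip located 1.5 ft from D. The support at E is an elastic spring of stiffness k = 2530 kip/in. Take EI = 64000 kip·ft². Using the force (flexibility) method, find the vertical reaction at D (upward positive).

Release the roller at E. Primary structure: cantilever fixed at D.
Deflection at E on the released cantilever, summing each load's contribution:
  triangular load, peak 38.8 at the fixed end: w₀L⁴/(30EI) = 530.3/EI
  point load 61 at a = 1.5: Pa²(3L − a)/(6EI) = 274.5/EI
  δ_0 = 804.8/EI
Tip deflection under a unit load at E: L³/(3EI) = 30.38/EI.
With EI = 64000 kip·ft²: δ_0 = 0.012576 ft and δ_{EE} = 0.000475 ft/kip.
Compatibility — the spring shortens by R_E/k under the reaction it provides: δ_0 − R_E·δ_{EE} = R_E/k. With 1/k = 1/(2530×12) ft/kip = 0.000033 ft/kip, R_E = δ_0 / (δ_{EE} + 1/k) = 0.012576 / (0.000475 + 0.000033) = 24.78 kip.
Vertical equilibrium: R_D = ΣP − R_E = 148.3 − 24.78 = 123.5 kip.

R_D = 123.5 kip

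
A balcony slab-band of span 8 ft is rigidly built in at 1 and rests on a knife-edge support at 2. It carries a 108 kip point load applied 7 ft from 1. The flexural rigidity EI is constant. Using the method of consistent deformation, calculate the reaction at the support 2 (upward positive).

R_2 = 87.86 kip

Take the reaction at 2 as the redundant and release it; the primary structure is a cantilever fixed at 1.
Downward deflection at the released point 2 due to the loads:
  point load 108 at a = 7: Pa²(3L − a)/(6EI) = 14994/EI
Flexibility coefficient — unit upward force at 2: δ_{22} = L³/(3EI) = 170.7/EI.
The prop prevents deflection at 2: R_2 = δ_0/δ_{22} = 14994/170.7 = 87.86 kip.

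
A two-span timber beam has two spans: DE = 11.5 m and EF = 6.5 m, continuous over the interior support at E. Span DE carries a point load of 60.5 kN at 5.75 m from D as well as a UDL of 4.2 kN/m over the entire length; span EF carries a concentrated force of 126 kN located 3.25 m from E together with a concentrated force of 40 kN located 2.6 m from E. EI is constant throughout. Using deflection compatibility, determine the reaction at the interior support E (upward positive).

Take M_E as the redundant. Released structure: two simple spans DE and EF with a hinge at E.
Discontinuity in slope at E on the released structure — sum the simple-span end rotations:
  span DE: point load 60.5 at a = 5.75: Pab(L + a)/(6LEI) = 500.1/EI
  span DE: UDL 4.2: wL³/(24EI) = 266.2/EI
  span EF: point load 126 at a = 3.25: Pab(L + b)/(6LEI) = 332.7/EI
  span EF: point load 40 at a = 2.6: Pab(L + b)/(6LEI) = 108.2/EI
  relative rotation θ_0 = (766.2 + 440.9)/EI = 1207/EI
A unit hogging moment at E produces rotation L₁/(3EI) + L₂/(3EI) = 6/EI.
Compatibility: M_E·(L₁+L₂)/(3EI) = θ_0, giving M_E = 201.2 kN·m (hogging).
Span DE, ΣM about D with M_E applied at E: R_E^{DE}·11.5 = 625.6 + 201.2, so R_E^{DE} = 71.89 kN and R_D = 108.8 − 71.89 = 36.91 kN.
Span EF, ΣM about F: R_E^{EF}·6.5 = 565.5 + 201.2, so R_E^{EF} = 118 kN and R_F = 166 − 118 = 48.05 kN.
R_E = 71.89 + 118 = 189.8 kN.

R_E = 189.8 kN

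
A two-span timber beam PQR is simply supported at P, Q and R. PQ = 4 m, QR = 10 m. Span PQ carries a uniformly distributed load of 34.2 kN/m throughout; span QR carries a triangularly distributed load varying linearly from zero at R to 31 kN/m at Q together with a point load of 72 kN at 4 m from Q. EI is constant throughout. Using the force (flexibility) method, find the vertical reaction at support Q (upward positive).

Take M_Q as the redundant. Released structure: two simple spans PQ and QR with a hinge at Q.
Discontinuity in slope at Q on the released structure — sum the simple-span end rotations:
  span PQ: UDL 34.2: wL³/(24EI) = 91.2/EI
  span QR: triangular load, peak 31: w₀L³/(45EI) = 688.9/EI
  span QR: point load 72 at a = 4: Pab(L + b)/(6LEI) = 460.8/EI
  relative rotation θ_0 = (91.2 + 1150)/EI = 1241/EI
A unit hogging moment at Q produces rotation L₁/(3EI) + L₂/(3EI) = 4.667/EI.
Compatibility: M_Q·(L₁+L₂)/(3EI) = θ_0, giving M_Q = 265.9 kN·m (hogging).
Span PQ, ΣM about P with M_Q applied at Q: R_Q^{PQ}·4 = 273.6 + 265.9, so R_Q^{PQ} = 134.9 kN and R_P = 136.8 − 134.9 = 1.924 kN.
Span QR, ΣM about R: R_Q^{QR}·10 = 1465 + 265.9, so R_Q^{QR} = 173.1 kN and R_R = 227 − 173.1 = 53.88 kN.
R_Q = 134.9 + 173.1 = 308 kN.

R_Q = 308 kN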